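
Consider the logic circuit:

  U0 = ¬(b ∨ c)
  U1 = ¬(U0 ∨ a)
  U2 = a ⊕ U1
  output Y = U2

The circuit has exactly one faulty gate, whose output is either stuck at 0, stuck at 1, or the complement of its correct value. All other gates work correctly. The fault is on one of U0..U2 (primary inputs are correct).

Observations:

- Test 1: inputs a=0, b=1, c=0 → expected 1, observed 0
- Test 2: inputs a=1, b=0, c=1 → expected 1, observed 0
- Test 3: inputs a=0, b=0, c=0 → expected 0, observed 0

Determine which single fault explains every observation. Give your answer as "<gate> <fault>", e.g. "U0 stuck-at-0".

Fault-free values for test 1 (a=0, b=1, c=0): U0=0, U1=1, U2=1, giving Y=1. Observed 0.
Test 1: faults giving observed 0 are {U0 stuck-at-1, U0 inverted output, U1 stuck-at-0, U1 inverted output, U2 stuck-at-0, U2 inverted output}.
Test 2 (a=1, b=0, c=1): fault-free U0=0, U1=0, U2=1 → 1; observed 0. Eliminates U0 stuck-at-1, U0 inverted output, U1 stuck-at-0.
Test 3 (a=0, b=0, c=0): fault-free U0=1, U1=0, U2=0 → 0; observed 0. Eliminates U1 inverted output, U2 inverted output.
Only U2 stuck-at-0 is consistent with every test.

U2 stuck-at-0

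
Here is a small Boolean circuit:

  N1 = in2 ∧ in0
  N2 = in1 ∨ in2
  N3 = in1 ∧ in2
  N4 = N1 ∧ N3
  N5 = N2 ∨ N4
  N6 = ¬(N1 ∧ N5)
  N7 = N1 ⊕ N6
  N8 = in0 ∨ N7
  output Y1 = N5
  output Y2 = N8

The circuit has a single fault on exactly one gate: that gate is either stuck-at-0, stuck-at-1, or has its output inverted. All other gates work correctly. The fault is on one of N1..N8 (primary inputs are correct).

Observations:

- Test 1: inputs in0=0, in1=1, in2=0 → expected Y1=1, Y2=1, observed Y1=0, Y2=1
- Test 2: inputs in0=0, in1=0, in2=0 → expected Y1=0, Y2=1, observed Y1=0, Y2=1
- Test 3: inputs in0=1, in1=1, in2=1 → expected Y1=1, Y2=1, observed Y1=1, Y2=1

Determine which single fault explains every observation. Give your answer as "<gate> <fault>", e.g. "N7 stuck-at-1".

Fault-free values for test 1 (in0=0, in1=1, in2=0): N1=0, N2=1, N3=0, N4=0, N5=1, N6=1, N7=1, N8=1, giving Y1=1, Y2=1. Observed Y1=0, Y2=1.
Test 1: faults giving observed Y1=0, Y2=1 are {N2 stuck-at-0, N2 inverted output, N5 stuck-at-0, N5 inverted output}.
Test 2 (in0=0, in1=0, in2=0): fault-free N1=0, N2=0, N3=0, N4=0, N5=0, N6=1, N7=1, N8=1 → Y1=0, Y2=1; observed Y1=0, Y2=1. Eliminates N2 inverted output, N5 inverted output.
Test 3 (in0=1, in1=1, in2=1): fault-free N1=1, N2=1, N3=1, N4=1, N5=1, N6=0, N7=1, N8=1 → Y1=1, Y2=1; observed Y1=1, Y2=1. Eliminates N5 stuck-at-0.
Only N2 stuck-at-0 is consistent with every test.

N2 stuck-at-0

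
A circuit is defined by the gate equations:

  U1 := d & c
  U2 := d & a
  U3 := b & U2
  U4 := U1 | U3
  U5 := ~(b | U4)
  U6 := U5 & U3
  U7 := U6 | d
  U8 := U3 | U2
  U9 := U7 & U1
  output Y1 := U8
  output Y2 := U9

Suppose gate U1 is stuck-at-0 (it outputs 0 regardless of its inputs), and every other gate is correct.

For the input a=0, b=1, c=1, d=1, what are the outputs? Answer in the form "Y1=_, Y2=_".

Propagate with U1 forced: U1=0 [stuck-at-0], U2=0, U3=0, U4=0, U5=0, U6=0, U7=1, U8=0, U9=0.
So the outputs are Y1=0, Y2=0. (Without the fault they would be Y1=0, Y2=1.)

Y1=0, Y2=0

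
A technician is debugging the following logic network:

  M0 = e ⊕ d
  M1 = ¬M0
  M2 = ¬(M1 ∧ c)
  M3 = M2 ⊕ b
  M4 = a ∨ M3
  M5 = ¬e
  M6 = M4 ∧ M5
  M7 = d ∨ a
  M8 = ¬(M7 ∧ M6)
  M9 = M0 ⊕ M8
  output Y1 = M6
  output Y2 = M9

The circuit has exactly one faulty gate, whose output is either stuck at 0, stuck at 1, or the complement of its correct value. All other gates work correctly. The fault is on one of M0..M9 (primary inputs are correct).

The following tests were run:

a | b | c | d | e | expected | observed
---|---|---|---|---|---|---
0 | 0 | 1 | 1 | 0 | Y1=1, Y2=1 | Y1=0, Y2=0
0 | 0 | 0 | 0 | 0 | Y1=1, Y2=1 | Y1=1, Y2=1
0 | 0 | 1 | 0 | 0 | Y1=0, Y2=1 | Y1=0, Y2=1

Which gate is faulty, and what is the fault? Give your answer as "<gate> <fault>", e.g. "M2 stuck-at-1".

Fault-free values for test 1 (a=0, b=0, c=1, d=1, e=0): M0=1, M1=0, M2=1, M3=1, M4=1, M5=1, M6=1, M7=1, M8=0, M9=1, giving Y1=1, Y2=1. Observed Y1=0, Y2=0.
Test 1: faults giving observed Y1=0, Y2=0 are {M1 stuck-at-1, M1 inverted output, M2 stuck-at-0, M2 inverted output, M3 stuck-at-0, M3 inverted output, M4 stuck-at-0, M4 inverted output, M5 stuck-at-0, M5 inverted output, M6 stuck-at-0, M6 inverted output}.
Test 2 (a=0, b=0, c=0, d=0, e=0): fault-free M0=0, M1=1, M2=1, M3=1, M4=1, M5=1, M6=1, M7=0, M8=1, M9=1 → Y1=1, Y2=1; observed Y1=1, Y2=1. Eliminates M2 stuck-at-0, M2 inverted output, M3 stuck-at-0, M3 inverted output, M4 stuck-at-0, M4 inverted output, M5 stuck-at-0, M5 inverted output, M6 stuck-at-0, M6 inverted output.
Test 3 (a=0, b=0, c=1, d=0, e=0): fault-free M0=0, M1=1, M2=0, M3=0, M4=0, M5=1, M6=0, M7=0, M8=1, M9=1 → Y1=0, Y2=1; observed Y1=0, Y2=1. Eliminates M1 inverted output.
Only M1 stuck-at-1 is consistent with every test.

M1 stuck-at-1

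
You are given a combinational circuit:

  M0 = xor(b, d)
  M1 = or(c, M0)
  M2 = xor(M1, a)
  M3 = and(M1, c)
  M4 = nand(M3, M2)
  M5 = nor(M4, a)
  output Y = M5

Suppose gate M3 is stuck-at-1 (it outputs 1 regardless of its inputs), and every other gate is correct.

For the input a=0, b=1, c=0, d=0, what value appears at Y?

1

Propagate with M3 forced: M0=1, M1=1, M2=1, M3=1 [stuck-at-1], M4=0, M5=1.
So Y = 1. (Without the fault it would be 0.)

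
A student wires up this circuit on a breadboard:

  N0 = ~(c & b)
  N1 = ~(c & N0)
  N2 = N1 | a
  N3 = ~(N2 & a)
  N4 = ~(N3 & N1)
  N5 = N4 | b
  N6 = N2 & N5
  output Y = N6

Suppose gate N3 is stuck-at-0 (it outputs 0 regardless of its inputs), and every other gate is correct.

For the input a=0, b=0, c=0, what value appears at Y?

Propagate with N3 forced: N0=1, N1=1, N2=1, N3=0 [stuck-at-0], N4=1, N5=1, N6=1.
So Y = 1. (Without the fault it would be 0.)

1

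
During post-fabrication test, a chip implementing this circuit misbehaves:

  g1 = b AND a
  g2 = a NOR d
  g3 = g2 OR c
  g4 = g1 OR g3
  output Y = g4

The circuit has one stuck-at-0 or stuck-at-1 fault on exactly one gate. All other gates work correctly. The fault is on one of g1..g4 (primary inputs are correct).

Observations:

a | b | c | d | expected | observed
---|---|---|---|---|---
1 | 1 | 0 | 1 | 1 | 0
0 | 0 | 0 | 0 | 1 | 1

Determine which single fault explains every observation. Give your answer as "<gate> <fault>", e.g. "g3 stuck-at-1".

Fault-free values for test 1 (a=1, b=1, c=0, d=1): g1=1, g2=0, g3=0, g4=1, giving Y=1. Observed 0.
Test 1: faults giving observed 0 are {g1 stuck-at-0, g4 stuck-at-0}.
Test 2 (a=0, b=0, c=0, d=0): fault-free g1=0, g2=1, g3=1, g4=1 → 1; observed 1. Eliminates g4 stuck-at-0.
Only g1 stuck-at-0 is consistent with every test.

g1 stuck-at-0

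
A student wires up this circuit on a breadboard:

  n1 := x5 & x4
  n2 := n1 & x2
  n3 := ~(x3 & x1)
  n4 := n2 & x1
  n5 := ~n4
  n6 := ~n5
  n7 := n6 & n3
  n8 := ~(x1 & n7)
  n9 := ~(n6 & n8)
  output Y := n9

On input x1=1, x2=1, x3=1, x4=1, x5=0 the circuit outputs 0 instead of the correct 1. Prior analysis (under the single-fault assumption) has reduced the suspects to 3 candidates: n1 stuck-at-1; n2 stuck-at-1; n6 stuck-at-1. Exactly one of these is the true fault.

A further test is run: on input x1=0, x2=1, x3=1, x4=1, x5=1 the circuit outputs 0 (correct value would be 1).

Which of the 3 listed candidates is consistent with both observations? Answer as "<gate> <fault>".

n6 stuck-at-1

Evaluate each candidate on input x1=0, x2=1, x3=1, x4=1, x5=1:
  n1 stuck-at-1: n1=1 [stuck-at-1], n2=1, n3=1, n4=0, n5=1, n6=0, n7=0, n8=1, n9=1 → 1 — eliminated
  n2 stuck-at-1: n1=1, n2=1 [stuck-at-1], n3=1, n4=0, n5=1, n6=0, n7=0, n8=1, n9=1 → 1 — eliminated
  n6 stuck-at-1: n1=1, n2=1, n3=1, n4=0, n5=1, n6=1 [stuck-at-1], n7=1, n8=1, n9=0 → 0 — matches
Only n6 stuck-at-1 reproduces the observed 0.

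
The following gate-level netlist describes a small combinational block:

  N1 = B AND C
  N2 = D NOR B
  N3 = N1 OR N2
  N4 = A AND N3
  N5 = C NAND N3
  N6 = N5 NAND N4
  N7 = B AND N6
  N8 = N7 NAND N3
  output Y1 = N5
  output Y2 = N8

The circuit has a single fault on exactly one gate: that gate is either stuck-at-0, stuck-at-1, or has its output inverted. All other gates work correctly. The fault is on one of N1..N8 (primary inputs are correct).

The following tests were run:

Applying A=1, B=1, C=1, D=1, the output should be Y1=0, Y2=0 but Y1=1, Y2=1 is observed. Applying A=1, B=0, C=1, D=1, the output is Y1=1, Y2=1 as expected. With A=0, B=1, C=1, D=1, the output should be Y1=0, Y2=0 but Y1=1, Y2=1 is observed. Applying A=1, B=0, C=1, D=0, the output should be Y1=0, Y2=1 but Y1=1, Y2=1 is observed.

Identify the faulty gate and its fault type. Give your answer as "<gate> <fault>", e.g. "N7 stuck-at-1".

N3 stuck-at-0

Fault-free values for test 1 (A=1, B=1, C=1, D=1): N1=1, N2=0, N3=1, N4=1, N5=0, N6=1, N7=1, N8=0, giving Y1=0, Y2=0. Observed Y1=1, Y2=1.
Test 1: faults giving observed Y1=1, Y2=1 are {N1 stuck-at-0, N1 inverted output, N3 stuck-at-0, N3 inverted output, N5 stuck-at-1, N5 inverted output}.
Test 2 (A=1, B=0, C=1, D=1): fault-free N1=0, N2=0, N3=0, N4=0, N5=1, N6=1, N7=0, N8=1 → Y1=1, Y2=1; observed Y1=1, Y2=1. Eliminates N1 inverted output, N3 inverted output, N5 inverted output.
Test 3 (A=0, B=1, C=1, D=1): fault-free N1=1, N2=0, N3=1, N4=0, N5=0, N6=1, N7=1, N8=0 → Y1=0, Y2=0; observed Y1=1, Y2=1. Eliminates N5 stuck-at-1.
Test 4 (A=1, B=0, C=1, D=0): fault-free N1=0, N2=1, N3=1, N4=1, N5=0, N6=1, N7=0, N8=1 → Y1=0, Y2=1; observed Y1=1, Y2=1. Eliminates N1 stuck-at-0.
Only N3 stuck-at-0 is consistent with every test.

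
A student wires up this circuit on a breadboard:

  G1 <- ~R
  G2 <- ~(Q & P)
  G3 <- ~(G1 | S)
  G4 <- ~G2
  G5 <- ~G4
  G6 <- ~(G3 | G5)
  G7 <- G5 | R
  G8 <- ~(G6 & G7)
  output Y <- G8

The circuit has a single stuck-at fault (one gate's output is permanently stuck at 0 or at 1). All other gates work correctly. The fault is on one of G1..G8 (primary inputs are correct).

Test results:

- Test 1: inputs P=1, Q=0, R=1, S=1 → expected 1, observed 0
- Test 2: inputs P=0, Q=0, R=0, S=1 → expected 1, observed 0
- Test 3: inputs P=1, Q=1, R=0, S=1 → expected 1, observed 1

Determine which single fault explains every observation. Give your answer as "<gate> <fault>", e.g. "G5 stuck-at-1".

G6 stuck-at-1

Fault-free values for test 1 (P=1, Q=0, R=1, S=1): G1=0, G2=1, G3=0, G4=0, G5=1, G6=0, G7=1, G8=1, giving Y=1. Observed 0.
Test 1: faults giving observed 0 are {G2 stuck-at-0, G4 stuck-at-1, G5 stuck-at-0, G6 stuck-at-1, G8 stuck-at-0}.
Test 2 (P=0, Q=0, R=0, S=1): fault-free G1=1, G2=1, G3=0, G4=0, G5=1, G6=0, G7=1, G8=1 → 1; observed 0. Eliminates G2 stuck-at-0, G4 stuck-at-1, G5 stuck-at-0.
Test 3 (P=1, Q=1, R=0, S=1): fault-free G1=1, G2=0, G3=0, G4=1, G5=0, G6=1, G7=0, G8=1 → 1; observed 1. Eliminates G8 stuck-at-0.
Only G6 stuck-at-1 is consistent with every test.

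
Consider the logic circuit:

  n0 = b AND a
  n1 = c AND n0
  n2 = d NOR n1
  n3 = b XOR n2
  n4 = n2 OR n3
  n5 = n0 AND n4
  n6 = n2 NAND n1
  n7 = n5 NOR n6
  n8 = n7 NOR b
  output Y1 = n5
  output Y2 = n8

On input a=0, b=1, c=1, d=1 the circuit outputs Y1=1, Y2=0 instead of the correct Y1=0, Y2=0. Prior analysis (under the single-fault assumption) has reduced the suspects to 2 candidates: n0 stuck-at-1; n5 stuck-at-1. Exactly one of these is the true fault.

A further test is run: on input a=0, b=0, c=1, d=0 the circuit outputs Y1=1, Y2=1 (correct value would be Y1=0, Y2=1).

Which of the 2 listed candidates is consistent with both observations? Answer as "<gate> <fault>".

n5 stuck-at-1

Evaluate each candidate on input a=0, b=0, c=1, d=0:
  n0 stuck-at-1: n0=1 [stuck-at-1], n1=1, n2=0, n3=0, n4=0, n5=0, n6=1, n7=0, n8=1 → Y1=0, Y2=1 — eliminated
  n5 stuck-at-1: n0=0, n1=0, n2=1, n3=1, n4=1, n5=1 [stuck-at-1], n6=1, n7=0, n8=1 → Y1=1, Y2=1 — matches
Only n5 stuck-at-1 reproduces the observed Y1=1, Y2=1.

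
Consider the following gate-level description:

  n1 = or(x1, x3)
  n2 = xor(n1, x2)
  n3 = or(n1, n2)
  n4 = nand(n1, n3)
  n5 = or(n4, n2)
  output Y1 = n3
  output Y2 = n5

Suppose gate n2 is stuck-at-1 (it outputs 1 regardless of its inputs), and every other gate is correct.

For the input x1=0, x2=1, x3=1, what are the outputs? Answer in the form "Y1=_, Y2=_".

Y1=1, Y2=1

Propagate with n2 forced: n1=1, n2=1 [stuck-at-1], n3=1, n4=0, n5=1.
So the outputs are Y1=1, Y2=1. (Without the fault they would be Y1=1, Y2=0.)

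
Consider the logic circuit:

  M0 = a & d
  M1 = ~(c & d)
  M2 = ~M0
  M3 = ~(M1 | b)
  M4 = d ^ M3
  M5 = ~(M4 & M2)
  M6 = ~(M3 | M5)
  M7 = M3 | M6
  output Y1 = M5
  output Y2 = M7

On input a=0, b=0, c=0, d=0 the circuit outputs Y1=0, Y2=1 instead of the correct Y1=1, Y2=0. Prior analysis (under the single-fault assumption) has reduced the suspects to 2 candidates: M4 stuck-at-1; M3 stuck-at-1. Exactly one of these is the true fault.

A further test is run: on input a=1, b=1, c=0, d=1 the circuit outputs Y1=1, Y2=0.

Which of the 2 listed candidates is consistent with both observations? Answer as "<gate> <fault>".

M4 stuck-at-1

Evaluate each candidate on input a=1, b=1, c=0, d=1:
  M4 stuck-at-1: M0=1, M1=1, M2=0, M3=0, M4=1 [stuck-at-1], M5=1, M6=0, M7=0 → Y1=1, Y2=0 — matches
  M3 stuck-at-1: M0=1, M1=1, M2=0, M3=1 [stuck-at-1], M4=0, M5=1, M6=0, M7=1 → Y1=1, Y2=1 — eliminated
Only M4 stuck-at-1 reproduces the observed Y1=1, Y2=0.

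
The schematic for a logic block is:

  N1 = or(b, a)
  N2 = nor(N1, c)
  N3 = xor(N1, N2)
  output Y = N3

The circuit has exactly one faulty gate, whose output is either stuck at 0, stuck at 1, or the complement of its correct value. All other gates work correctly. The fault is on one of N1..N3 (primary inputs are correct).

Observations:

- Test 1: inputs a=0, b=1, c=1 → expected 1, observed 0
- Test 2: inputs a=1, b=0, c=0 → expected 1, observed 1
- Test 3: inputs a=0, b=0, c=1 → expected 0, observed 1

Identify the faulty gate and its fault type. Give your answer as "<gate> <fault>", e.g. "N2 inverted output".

N1 inverted output

Fault-free values for test 1 (a=0, b=1, c=1): N1=1, N2=0, N3=1, giving Y=1. Observed 0.
Test 1: faults giving observed 0 are {N1 stuck-at-0, N1 inverted output, N2 stuck-at-1, N2 inverted output, N3 stuck-at-0, N3 inverted output}.
Test 2 (a=1, b=0, c=0): fault-free N1=1, N2=0, N3=1 → 1; observed 1. Eliminates N2 stuck-at-1, N2 inverted output, N3 stuck-at-0, N3 inverted output.
Test 3 (a=0, b=0, c=1): fault-free N1=0, N2=0, N3=0 → 0; observed 1. Eliminates N1 stuck-at-0.
Only N1 inverted output is consistent with every test.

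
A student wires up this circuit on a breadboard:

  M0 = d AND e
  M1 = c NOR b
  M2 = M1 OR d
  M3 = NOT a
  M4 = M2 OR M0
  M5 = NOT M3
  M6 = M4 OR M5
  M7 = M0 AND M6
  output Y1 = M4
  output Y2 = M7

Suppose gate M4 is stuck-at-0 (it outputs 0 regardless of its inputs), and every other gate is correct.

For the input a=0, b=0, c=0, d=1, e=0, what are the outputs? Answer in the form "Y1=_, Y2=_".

Y1=0, Y2=0

Propagate with M4 forced: M0=0, M1=1, M2=1, M3=1, M4=0 [stuck-at-0], M5=0, M6=0, M7=0.
So the outputs are Y1=0, Y2=0. (Without the fault they would be Y1=1, Y2=0.)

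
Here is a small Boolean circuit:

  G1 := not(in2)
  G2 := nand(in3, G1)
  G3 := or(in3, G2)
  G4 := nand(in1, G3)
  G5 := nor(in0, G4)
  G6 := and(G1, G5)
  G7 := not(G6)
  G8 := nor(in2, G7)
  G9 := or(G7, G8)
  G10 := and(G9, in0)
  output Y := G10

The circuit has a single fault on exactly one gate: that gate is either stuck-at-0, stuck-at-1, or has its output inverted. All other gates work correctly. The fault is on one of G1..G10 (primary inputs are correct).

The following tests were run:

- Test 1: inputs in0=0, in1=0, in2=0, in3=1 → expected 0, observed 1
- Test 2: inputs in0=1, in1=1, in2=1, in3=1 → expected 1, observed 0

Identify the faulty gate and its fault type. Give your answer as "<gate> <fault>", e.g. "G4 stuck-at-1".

G10 inverted output

Fault-free values for test 1 (in0=0, in1=0, in2=0, in3=1): G1=1, G2=0, G3=1, G4=1, G5=0, G6=0, G7=1, G8=0, G9=1, G10=0, giving Y=0. Observed 1.
Test 1: faults giving observed 1 are {G10 stuck-at-1, G10 inverted output}.
Test 2 (in0=1, in1=1, in2=1, in3=1): fault-free G1=0, G2=1, G3=1, G4=0, G5=0, G6=0, G7=1, G8=0, G9=1, G10=1 → 1; observed 0. Eliminates G10 stuck-at-1.
Only G10 inverted output is consistent with every test.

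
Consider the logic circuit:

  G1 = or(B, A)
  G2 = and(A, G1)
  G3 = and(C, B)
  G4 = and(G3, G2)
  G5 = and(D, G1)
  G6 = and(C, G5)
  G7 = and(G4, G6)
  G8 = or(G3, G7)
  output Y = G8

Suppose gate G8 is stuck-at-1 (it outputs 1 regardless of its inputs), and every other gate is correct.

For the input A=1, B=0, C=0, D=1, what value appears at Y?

1

Propagate with G8 forced: G1=1, G2=1, G3=0, G4=0, G5=1, G6=0, G7=0, G8=1 [stuck-at-1].
So Y = 1. (Without the fault it would be 0.)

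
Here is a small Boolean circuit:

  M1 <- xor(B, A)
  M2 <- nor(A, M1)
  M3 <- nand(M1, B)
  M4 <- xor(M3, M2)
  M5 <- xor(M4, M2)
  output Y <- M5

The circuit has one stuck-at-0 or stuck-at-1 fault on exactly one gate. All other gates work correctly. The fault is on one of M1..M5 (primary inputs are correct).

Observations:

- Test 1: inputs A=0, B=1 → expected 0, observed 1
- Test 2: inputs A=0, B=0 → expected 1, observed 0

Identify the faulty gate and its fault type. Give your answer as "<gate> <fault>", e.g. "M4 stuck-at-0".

M4 stuck-at-1

Fault-free values for test 1 (A=0, B=1): M1=1, M2=0, M3=0, M4=0, M5=0, giving Y=0. Observed 1.
Test 1: faults giving observed 1 are {M1 stuck-at-0, M3 stuck-at-1, M4 stuck-at-1, M5 stuck-at-1}.
Test 2 (A=0, B=0): fault-free M1=0, M2=1, M3=1, M4=0, M5=1 → 1; observed 0. Eliminates M1 stuck-at-0, M3 stuck-at-1, M5 stuck-at-1.
Only M4 stuck-at-1 is consistent with every test.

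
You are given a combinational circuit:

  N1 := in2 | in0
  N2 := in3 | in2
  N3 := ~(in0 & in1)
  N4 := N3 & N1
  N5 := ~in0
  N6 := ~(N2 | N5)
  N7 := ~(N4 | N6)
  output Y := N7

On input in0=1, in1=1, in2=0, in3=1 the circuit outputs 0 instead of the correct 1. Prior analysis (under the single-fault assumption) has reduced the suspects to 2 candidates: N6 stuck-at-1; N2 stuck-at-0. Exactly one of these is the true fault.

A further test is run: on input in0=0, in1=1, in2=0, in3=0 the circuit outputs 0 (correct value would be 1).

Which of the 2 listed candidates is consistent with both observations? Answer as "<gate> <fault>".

N6 stuck-at-1

Evaluate each candidate on input in0=0, in1=1, in2=0, in3=0:
  N6 stuck-at-1: N1=0, N2=0, N3=1, N4=0, N5=1, N6=1 [stuck-at-1], N7=0 → 0 — matches
  N2 stuck-at-0: N1=0, N2=0 [stuck-at-0], N3=1, N4=0, N5=1, N6=0, N7=1 → 1 — eliminated
Only N6 stuck-at-1 reproduces the observed 0.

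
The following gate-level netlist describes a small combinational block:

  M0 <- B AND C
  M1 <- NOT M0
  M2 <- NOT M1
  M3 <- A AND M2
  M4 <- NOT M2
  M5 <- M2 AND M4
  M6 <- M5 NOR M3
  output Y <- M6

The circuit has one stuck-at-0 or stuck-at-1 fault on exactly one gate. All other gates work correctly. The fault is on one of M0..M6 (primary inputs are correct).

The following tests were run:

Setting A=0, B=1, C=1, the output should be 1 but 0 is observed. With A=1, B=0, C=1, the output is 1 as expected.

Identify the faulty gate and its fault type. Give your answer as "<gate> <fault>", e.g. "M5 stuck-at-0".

M4 stuck-at-1

Fault-free values for test 1 (A=0, B=1, C=1): M0=1, M1=0, M2=1, M3=0, M4=0, M5=0, M6=1, giving Y=1. Observed 0.
Test 1: faults giving observed 0 are {M3 stuck-at-1, M4 stuck-at-1, M5 stuck-at-1, M6 stuck-at-0}.
Test 2 (A=1, B=0, C=1): fault-free M0=0, M1=1, M2=0, M3=0, M4=1, M5=0, M6=1 → 1; observed 1. Eliminates M3 stuck-at-1, M5 stuck-at-1, M6 stuck-at-0.
Only M4 stuck-at-1 is consistent with every test.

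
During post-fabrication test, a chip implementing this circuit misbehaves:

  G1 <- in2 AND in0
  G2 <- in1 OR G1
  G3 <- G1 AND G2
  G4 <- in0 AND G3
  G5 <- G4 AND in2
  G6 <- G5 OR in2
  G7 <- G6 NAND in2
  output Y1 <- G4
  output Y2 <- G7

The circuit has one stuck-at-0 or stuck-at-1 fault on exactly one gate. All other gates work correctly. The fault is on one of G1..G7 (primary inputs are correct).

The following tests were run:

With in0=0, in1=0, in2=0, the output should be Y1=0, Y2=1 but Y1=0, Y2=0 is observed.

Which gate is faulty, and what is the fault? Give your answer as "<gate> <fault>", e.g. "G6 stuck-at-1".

G7 stuck-at-0

Fault-free values for test 1 (in0=0, in1=0, in2=0): G1=0, G2=0, G3=0, G4=0, G5=0, G6=0, G7=1, giving Y1=0, Y2=1. Observed Y1=0, Y2=0.
Test 1: faults giving observed Y1=0, Y2=0 are {G7 stuck-at-0}.
Only G7 stuck-at-0 is consistent with every test.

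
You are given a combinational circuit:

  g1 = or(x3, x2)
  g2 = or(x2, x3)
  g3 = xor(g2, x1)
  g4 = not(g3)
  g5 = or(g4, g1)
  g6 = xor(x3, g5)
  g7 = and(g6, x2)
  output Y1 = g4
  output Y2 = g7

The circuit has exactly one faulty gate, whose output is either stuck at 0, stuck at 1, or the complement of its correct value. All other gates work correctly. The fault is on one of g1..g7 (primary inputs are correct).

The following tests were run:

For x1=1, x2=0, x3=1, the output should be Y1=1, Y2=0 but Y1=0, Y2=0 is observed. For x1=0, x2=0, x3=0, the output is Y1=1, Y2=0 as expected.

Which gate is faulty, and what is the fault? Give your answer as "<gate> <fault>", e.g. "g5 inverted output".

Fault-free values for test 1 (x1=1, x2=0, x3=1): g1=1, g2=1, g3=0, g4=1, g5=1, g6=0, g7=0, giving Y1=1, Y2=0. Observed Y1=0, Y2=0.
Test 1: faults giving observed Y1=0, Y2=0 are {g2 stuck-at-0, g2 inverted output, g3 stuck-at-1, g3 inverted output, g4 stuck-at-0, g4 inverted output}.
Test 2 (x1=0, x2=0, x3=0): fault-free g1=0, g2=0, g3=0, g4=1, g5=1, g6=1, g7=0 → Y1=1, Y2=0; observed Y1=1, Y2=0. Eliminates g2 inverted output, g3 stuck-at-1, g3 inverted output, g4 stuck-at-0, g4 inverted output.
Only g2 stuck-at-0 is consistent with every test.

g2 stuck-at-0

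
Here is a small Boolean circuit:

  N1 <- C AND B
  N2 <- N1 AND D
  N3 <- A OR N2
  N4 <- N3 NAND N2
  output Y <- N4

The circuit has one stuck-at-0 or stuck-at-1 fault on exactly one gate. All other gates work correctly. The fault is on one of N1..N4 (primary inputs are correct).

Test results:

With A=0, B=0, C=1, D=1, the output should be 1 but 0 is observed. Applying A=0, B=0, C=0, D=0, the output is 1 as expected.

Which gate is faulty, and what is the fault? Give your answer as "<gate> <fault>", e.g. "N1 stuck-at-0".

Fault-free values for test 1 (A=0, B=0, C=1, D=1): N1=0, N2=0, N3=0, N4=1, giving Y=1. Observed 0.
Test 1: faults giving observed 0 are {N1 stuck-at-1, N2 stuck-at-1, N4 stuck-at-0}.
Test 2 (A=0, B=0, C=0, D=0): fault-free N1=0, N2=0, N3=0, N4=1 → 1; observed 1. Eliminates N2 stuck-at-1, N4 stuck-at-0.
Only N1 stuck-at-1 is consistent with every test.

N1 stuck-at-1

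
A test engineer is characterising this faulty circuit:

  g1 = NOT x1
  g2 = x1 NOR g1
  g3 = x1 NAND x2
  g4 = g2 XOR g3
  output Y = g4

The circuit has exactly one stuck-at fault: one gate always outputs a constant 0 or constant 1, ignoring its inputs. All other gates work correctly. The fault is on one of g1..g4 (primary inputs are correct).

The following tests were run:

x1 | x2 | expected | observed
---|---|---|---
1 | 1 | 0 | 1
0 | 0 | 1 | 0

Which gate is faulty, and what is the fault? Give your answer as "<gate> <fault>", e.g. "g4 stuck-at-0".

g2 stuck-at-1

Fault-free values for test 1 (x1=1, x2=1): g1=0, g2=0, g3=0, g4=0, giving Y=0. Observed 1.
Test 1: faults giving observed 1 are {g2 stuck-at-1, g3 stuck-at-1, g4 stuck-at-1}.
Test 2 (x1=0, x2=0): fault-free g1=1, g2=0, g3=1, g4=1 → 1; observed 0. Eliminates g3 stuck-at-1, g4 stuck-at-1.
Only g2 stuck-at-1 is consistent with every test.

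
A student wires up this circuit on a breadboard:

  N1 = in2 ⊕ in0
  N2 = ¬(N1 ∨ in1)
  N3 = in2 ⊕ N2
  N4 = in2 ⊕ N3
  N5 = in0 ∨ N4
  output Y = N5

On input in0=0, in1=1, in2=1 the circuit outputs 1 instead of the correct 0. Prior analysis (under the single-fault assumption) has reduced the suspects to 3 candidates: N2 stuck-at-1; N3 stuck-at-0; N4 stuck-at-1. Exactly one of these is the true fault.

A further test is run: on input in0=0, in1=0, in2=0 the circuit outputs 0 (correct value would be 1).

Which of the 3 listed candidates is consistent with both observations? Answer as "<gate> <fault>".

Evaluate each candidate on input in0=0, in1=0, in2=0:
  N2 stuck-at-1: N1=0, N2=1 [stuck-at-1], N3=1, N4=1, N5=1 → 1 — eliminated
  N3 stuck-at-0: N1=0, N2=1, N3=0 [stuck-at-0], N4=0, N5=0 → 0 — matches
  N4 stuck-at-1: N1=0, N2=1, N3=1, N4=1 [stuck-at-1], N5=1 → 1 — eliminated
Only N3 stuck-at-0 reproduces the observed 0.

N3 stuck-at-0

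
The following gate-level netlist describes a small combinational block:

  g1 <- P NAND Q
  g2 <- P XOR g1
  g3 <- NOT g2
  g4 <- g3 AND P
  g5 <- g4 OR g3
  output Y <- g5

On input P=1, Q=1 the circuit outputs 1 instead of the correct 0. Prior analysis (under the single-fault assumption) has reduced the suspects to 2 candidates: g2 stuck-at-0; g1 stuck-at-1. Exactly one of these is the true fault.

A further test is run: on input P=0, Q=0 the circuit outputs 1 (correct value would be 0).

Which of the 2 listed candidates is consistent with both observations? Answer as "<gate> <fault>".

Evaluate each candidate on input P=0, Q=0:
  g2 stuck-at-0: g1=1, g2=0 [stuck-at-0], g3=1, g4=0, g5=1 → 1 — matches
  g1 stuck-at-1: g1=1 [stuck-at-1], g2=1, g3=0, g4=0, g5=0 → 0 — eliminated
Only g2 stuck-at-0 reproduces the observed 1.

g2 stuck-at-0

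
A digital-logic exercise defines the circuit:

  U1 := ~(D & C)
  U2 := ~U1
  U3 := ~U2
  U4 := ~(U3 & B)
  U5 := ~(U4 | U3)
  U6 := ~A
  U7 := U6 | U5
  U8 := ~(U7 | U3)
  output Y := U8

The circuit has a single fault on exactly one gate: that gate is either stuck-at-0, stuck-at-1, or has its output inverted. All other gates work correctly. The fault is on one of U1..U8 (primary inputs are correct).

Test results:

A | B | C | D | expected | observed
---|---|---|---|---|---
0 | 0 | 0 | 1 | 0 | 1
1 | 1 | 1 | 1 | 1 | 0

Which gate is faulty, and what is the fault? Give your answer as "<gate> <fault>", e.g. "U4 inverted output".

U8 inverted output

Fault-free values for test 1 (A=0, B=0, C=0, D=1): U1=1, U2=0, U3=1, U4=1, U5=0, U6=1, U7=1, U8=0, giving Y=0. Observed 1.
Test 1: faults giving observed 1 are {U8 stuck-at-1, U8 inverted output}.
Test 2 (A=1, B=1, C=1, D=1): fault-free U1=0, U2=1, U3=0, U4=1, U5=0, U6=0, U7=0, U8=1 → 1; observed 0. Eliminates U8 stuck-at-1.
Only U8 inverted output is consistent with every test.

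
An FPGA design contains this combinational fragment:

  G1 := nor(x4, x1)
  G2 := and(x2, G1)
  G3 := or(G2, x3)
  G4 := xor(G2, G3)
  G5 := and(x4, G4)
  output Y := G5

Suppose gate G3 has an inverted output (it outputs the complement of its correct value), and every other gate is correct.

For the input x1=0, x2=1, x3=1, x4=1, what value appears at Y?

0

Propagate with G3 forced: G1=0, G2=0, G3=0 [inverted output], G4=0, G5=0.
So Y = 0. (Without the fault it would be 1.)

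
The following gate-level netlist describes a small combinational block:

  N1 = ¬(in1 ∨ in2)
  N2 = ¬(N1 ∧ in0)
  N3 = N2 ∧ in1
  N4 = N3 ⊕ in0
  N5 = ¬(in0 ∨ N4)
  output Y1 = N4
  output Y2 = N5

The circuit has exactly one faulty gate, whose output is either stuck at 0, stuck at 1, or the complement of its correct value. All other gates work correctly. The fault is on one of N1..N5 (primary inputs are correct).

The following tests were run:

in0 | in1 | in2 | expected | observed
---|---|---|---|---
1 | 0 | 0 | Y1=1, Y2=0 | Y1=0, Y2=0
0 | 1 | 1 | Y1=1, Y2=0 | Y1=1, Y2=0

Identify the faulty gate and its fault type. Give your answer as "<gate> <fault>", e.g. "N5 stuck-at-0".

N3 stuck-at-1

Fault-free values for test 1 (in0=1, in1=0, in2=0): N1=1, N2=0, N3=0, N4=1, N5=0, giving Y1=1, Y2=0. Observed Y1=0, Y2=0.
Test 1: faults giving observed Y1=0, Y2=0 are {N3 stuck-at-1, N3 inverted output, N4 stuck-at-0, N4 inverted output}.
Test 2 (in0=0, in1=1, in2=1): fault-free N1=0, N2=1, N3=1, N4=1, N5=0 → Y1=1, Y2=0; observed Y1=1, Y2=0. Eliminates N3 inverted output, N4 stuck-at-0, N4 inverted output.
Only N3 stuck-at-1 is consistent with every test.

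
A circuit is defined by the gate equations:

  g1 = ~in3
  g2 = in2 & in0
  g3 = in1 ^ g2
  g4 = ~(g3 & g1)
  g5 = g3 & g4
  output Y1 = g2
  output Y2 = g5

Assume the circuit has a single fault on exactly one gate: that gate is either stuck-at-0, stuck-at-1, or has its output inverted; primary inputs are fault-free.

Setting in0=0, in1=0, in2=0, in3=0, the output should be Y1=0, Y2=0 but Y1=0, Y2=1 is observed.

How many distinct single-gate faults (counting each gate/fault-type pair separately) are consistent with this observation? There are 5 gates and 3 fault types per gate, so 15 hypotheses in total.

2

Fault-free: g1=1, g2=0, g3=0, g4=1, g5=0 → Y1=0, Y2=0. Observed Y1=0, Y2=1.
  g1: none of the 3 fault types match ✗
  g2: none of the 3 fault types match ✗
  g3: none of the 3 fault types match ✗
  g4: none of the 3 fault types match ✗
  g5: stuck-at-1, inverted output ✓; others ✗
Consistent faults: {g5 stuck-at-1, g5 inverted output} — 2 in all.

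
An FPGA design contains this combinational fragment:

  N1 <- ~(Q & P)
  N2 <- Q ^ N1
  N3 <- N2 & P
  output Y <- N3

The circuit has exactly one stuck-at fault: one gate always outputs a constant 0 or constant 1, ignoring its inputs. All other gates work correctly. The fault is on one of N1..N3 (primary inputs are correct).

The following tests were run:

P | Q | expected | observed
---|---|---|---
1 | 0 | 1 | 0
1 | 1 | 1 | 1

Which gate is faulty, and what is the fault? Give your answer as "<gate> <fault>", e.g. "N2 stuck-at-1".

Fault-free values for test 1 (P=1, Q=0): N1=1, N2=1, N3=1, giving Y=1. Observed 0.
Test 1: faults giving observed 0 are {N1 stuck-at-0, N2 stuck-at-0, N3 stuck-at-0}.
Test 2 (P=1, Q=1): fault-free N1=0, N2=1, N3=1 → 1; observed 1. Eliminates N2 stuck-at-0, N3 stuck-at-0.
Only N1 stuck-at-0 is consistent with every test.

N1 stuck-at-0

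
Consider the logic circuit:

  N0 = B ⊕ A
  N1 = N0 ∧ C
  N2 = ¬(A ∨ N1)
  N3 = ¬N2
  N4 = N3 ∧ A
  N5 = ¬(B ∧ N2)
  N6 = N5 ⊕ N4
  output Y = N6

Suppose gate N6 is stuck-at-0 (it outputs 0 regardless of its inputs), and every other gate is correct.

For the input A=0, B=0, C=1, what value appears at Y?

Propagate with N6 forced: N0=0, N1=0, N2=1, N3=0, N4=0, N5=1, N6=0 [stuck-at-0].
So Y = 0. (Without the fault it would be 1.)

0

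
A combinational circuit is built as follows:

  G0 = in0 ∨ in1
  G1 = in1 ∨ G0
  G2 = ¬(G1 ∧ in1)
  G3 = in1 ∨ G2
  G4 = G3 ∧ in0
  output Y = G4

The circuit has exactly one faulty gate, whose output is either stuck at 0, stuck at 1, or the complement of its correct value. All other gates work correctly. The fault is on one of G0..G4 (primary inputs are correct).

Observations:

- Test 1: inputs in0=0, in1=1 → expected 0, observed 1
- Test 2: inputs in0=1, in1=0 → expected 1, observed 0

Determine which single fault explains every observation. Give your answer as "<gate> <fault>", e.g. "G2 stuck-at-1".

Fault-free values for test 1 (in0=0, in1=1): G0=1, G1=1, G2=0, G3=1, G4=0, giving Y=0. Observed 1.
Test 1: faults giving observed 1 are {G4 stuck-at-1, G4 inverted output}.
Test 2 (in0=1, in1=0): fault-free G0=1, G1=1, G2=1, G3=1, G4=1 → 1; observed 0. Eliminates G4 stuck-at-1.
Only G4 inverted output is consistent with every test.

G4 inverted output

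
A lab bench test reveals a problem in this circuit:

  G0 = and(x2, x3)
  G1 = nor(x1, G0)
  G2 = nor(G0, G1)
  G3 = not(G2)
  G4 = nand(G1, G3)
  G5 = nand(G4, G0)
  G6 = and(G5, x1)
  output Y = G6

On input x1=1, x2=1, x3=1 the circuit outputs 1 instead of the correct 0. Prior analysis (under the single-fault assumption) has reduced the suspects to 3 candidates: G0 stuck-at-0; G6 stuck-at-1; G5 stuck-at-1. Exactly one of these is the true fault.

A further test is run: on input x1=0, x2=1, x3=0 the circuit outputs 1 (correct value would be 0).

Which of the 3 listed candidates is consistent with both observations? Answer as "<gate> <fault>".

G6 stuck-at-1

Evaluate each candidate on input x1=0, x2=1, x3=0:
  G0 stuck-at-0: G0=0 [stuck-at-0], G1=1, G2=0, G3=1, G4=0, G5=1, G6=0 → 0 — eliminated
  G6 stuck-at-1: G0=0, G1=1, G2=0, G3=1, G4=0, G5=1, G6=1 [stuck-at-1] → 1 — matches
  G5 stuck-at-1: G0=0, G1=1, G2=0, G3=1, G4=0, G5=1 [stuck-at-1], G6=0 → 0 — eliminated
Only G6 stuck-at-1 reproduces the observed 1.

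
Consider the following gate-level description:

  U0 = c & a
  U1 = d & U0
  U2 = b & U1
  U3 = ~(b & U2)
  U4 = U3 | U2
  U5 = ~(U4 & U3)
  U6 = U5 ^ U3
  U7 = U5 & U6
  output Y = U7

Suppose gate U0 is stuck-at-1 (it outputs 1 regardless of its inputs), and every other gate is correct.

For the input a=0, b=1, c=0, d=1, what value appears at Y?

Propagate with U0 forced: U0=1 [stuck-at-1], U1=1, U2=1, U3=0, U4=1, U5=1, U6=1, U7=1.
So Y = 1. (Without the fault it would be 0.)

1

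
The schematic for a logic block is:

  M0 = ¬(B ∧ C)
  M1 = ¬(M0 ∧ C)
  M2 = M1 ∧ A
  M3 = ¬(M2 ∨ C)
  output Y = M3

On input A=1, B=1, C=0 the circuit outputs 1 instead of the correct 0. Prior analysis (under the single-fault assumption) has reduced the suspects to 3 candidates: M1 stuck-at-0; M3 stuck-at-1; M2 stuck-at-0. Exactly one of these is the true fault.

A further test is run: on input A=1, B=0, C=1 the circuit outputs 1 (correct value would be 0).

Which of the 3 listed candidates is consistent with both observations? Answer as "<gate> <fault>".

M3 stuck-at-1

Evaluate each candidate on input A=1, B=0, C=1:
  M1 stuck-at-0: M0=1, M1=0 [stuck-at-0], M2=0, M3=0 → 0 — eliminated
  M3 stuck-at-1: M0=1, M1=0, M2=0, M3=1 [stuck-at-1] → 1 — matches
  M2 stuck-at-0: M0=1, M1=0, M2=0 [stuck-at-0], M3=0 → 0 — eliminated
Only M3 stuck-at-1 reproduces the observed 1.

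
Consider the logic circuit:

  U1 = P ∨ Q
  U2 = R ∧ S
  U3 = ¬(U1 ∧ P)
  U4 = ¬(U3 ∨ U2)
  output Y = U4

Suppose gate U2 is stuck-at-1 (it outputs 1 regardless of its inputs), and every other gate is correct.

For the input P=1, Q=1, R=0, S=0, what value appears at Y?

Propagate with U2 forced: U1=1, U2=1 [stuck-at-1], U3=0, U4=0.
So Y = 0. (Without the fault it would be 1.)

0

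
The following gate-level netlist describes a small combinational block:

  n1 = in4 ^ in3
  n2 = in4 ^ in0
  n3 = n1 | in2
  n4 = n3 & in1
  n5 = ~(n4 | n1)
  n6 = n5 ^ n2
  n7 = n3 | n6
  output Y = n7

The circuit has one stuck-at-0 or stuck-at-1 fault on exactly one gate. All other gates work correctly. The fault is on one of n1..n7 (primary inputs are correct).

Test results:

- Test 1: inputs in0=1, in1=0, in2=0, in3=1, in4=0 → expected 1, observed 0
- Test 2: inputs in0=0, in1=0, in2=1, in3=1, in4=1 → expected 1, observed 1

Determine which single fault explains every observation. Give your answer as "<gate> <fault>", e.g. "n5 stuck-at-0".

Fault-free values for test 1 (in0=1, in1=0, in2=0, in3=1, in4=0): n1=1, n2=1, n3=1, n4=0, n5=0, n6=1, n7=1, giving Y=1. Observed 0.
Test 1: faults giving observed 0 are {n1 stuck-at-0, n7 stuck-at-0}.
Test 2 (in0=0, in1=0, in2=1, in3=1, in4=1): fault-free n1=0, n2=1, n3=1, n4=0, n5=1, n6=0, n7=1 → 1; observed 1. Eliminates n7 stuck-at-0.
Only n1 stuck-at-0 is consistent with every test.

n1 stuck-at-0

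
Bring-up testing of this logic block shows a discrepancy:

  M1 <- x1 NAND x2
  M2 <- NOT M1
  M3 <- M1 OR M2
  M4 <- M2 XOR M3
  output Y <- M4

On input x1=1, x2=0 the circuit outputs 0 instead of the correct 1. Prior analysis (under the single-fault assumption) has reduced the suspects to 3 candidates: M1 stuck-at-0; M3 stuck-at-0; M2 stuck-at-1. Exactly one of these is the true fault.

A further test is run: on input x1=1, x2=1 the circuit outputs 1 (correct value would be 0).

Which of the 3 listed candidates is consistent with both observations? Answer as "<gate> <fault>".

M3 stuck-at-0

Evaluate each candidate on input x1=1, x2=1:
  M1 stuck-at-0: M1=0 [stuck-at-0], M2=1, M3=1, M4=0 → 0 — eliminated
  M3 stuck-at-0: M1=0, M2=1, M3=0 [stuck-at-0], M4=1 → 1 — matches
  M2 stuck-at-1: M1=0, M2=1 [stuck-at-1], M3=1, M4=0 → 0 — eliminated
Only M3 stuck-at-0 reproduces the observed 1.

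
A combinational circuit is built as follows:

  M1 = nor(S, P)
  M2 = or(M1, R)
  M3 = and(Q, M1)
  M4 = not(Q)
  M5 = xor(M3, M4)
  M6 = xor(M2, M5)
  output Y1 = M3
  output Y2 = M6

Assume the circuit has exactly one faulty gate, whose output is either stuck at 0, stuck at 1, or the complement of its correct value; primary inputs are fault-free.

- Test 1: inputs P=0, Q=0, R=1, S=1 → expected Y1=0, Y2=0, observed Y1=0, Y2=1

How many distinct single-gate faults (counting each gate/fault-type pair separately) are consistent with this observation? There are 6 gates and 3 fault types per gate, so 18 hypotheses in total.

8

Fault-free: M1=0, M2=1, M3=0, M4=1, M5=1, M6=0 → Y1=0, Y2=0. Observed Y1=0, Y2=1.
  M1: none of the 3 fault types match ✗
  M2: stuck-at-0, inverted output ✓; others ✗
  M3: none of the 3 fault types match ✗
  M4: stuck-at-0, inverted output ✓; others ✗
  M5: stuck-at-0, inverted output ✓; others ✗
  M6: stuck-at-1, inverted output ✓; others ✗
Consistent faults: {M2 stuck-at-0, M2 inverted output, M4 stuck-at-0, M4 inverted output, M5 stuck-at-0, M5 inverted output, M6 stuck-at-1, M6 inverted output} — 8 in all.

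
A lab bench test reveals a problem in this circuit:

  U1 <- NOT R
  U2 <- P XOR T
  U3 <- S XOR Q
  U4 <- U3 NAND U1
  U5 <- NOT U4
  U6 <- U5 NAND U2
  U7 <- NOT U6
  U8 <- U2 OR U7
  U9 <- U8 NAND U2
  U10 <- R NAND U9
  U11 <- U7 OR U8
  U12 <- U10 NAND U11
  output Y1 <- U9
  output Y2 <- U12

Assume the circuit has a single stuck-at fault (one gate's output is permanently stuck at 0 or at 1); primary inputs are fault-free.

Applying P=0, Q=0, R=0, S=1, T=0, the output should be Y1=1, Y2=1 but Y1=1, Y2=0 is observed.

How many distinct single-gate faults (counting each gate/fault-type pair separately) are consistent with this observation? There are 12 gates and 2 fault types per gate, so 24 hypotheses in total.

5

Fault-free: U1=1, U2=0, U3=1, U4=0, U5=1, U6=1, U7=0, U8=0, U9=1, U10=1, U11=0, U12=1 → Y1=1, Y2=1. Observed Y1=1, Y2=0.
  U1: none of the 2 fault types match ✗
  U2: none of the 2 fault types match ✗
  U3: none of the 2 fault types match ✗
  U4: none of the 2 fault types match ✗
  U5: none of the 2 fault types match ✗
  U6: stuck-at-0 ✓; others ✗
  U7: stuck-at-1 ✓; others ✗
  U8: stuck-at-1 ✓; others ✗
  U9: none of the 2 fault types match ✗
  U10: none of the 2 fault types match ✗
  U11: stuck-at-1 ✓; others ✗
  U12: stuck-at-0 ✓; others ✗
Consistent faults: {U6 stuck-at-0, U7 stuck-at-1, U8 stuck-at-1, U11 stuck-at-1, U12 stuck-at-0} — 5 in all.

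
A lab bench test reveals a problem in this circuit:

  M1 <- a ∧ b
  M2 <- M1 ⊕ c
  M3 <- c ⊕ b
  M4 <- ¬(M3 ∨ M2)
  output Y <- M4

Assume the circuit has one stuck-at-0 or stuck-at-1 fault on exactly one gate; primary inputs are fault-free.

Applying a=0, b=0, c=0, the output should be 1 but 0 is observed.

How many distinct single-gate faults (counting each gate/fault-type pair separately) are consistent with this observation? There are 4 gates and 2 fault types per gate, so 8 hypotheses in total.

Fault-free: M1=0, M2=0, M3=0, M4=1 → 1. Observed 0.
  M1 stuck-at-0: output 1 ✗
  M1 stuck-at-1: output 0 ✓
  M2 stuck-at-0: output 1 ✗
  M2 stuck-at-1: output 0 ✓
  M3 stuck-at-0: output 1 ✗
  M3 stuck-at-1: output 0 ✓
  M4 stuck-at-0: output 0 ✓
  M4 stuck-at-1: output 1 ✗
Consistent faults: {M1 stuck-at-1, M2 stuck-at-1, M3 stuck-at-1, M4 stuck-at-0} — 4 in all.

4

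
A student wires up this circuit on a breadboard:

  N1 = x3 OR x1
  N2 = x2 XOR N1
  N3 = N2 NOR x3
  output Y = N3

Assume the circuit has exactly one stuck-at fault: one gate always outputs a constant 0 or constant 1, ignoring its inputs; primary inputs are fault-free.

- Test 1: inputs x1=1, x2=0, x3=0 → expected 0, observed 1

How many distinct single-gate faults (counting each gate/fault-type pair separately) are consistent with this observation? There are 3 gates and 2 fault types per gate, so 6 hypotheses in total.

3

Fault-free: N1=1, N2=1, N3=0 → 0. Observed 1.
  N1 stuck-at-0: output 1 ✓
  N1 stuck-at-1: output 0 ✗
  N2 stuck-at-0: output 1 ✓
  N2 stuck-at-1: output 0 ✗
  N3 stuck-at-0: output 0 ✗
  N3 stuck-at-1: output 1 ✓
Consistent faults: {N1 stuck-at-0, N2 stuck-at-0, N3 stuck-at-1} — 3 in all.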